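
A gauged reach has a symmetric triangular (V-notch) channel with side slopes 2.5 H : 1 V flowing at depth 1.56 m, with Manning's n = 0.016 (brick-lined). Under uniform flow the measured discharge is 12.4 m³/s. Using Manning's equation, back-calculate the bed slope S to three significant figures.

0.00164

A = z·y² = 2.5×1.56² = 6.084 m²
P = 2y√(1+z²) = 2×1.56×√(1+2.5²) = 8.401 m
R = A/P = 6.084/8.401 = 0.7242 m
S = (Q·n / (1·A·R^(2/3)))² = (12.4×0.016 / (1×6.084×0.8064))² = 0.001635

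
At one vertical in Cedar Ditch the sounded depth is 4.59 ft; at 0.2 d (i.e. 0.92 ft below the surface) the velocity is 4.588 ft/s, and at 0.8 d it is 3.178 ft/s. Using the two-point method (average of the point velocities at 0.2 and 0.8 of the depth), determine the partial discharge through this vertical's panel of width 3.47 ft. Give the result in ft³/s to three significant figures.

61.8 ft³/s

v̄ = (4.588 + 3.178) / 2 = 3.883 ft/s
q = v̄ × d × w = 3.883 × 4.59 × 3.47 = 61.85 ft³/s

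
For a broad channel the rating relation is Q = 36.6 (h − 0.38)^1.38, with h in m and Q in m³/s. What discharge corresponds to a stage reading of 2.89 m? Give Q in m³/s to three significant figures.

Q = 36.6 × (2.89 − 0.38)^1.38 = 36.6 × 2.51^1.38 = 130.3 m³/s

130 m³/s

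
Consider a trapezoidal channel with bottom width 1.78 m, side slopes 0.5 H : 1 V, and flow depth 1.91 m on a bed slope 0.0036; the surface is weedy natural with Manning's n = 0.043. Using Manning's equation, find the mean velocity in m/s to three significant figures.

A = (b + z·y)·y = (1.78 + 0.5×1.91)×1.91 = 5.224 m²
P = b + 2y√(1+z²) = 1.78 + 2×1.91×√(1+0.5²) = 6.051 m
R = A/P = 5.224/6.051 = 0.8633 m
Q = (1/n)·A·R^(2/3)·S^(1/2) = (1/0.043) × 5.224 × 0.8633^(2/3) × 0.0036^(1/2) = 6.609 m³/s
V = Q/A = 6.609/5.224 = 1.265 m/s

1.27 m/s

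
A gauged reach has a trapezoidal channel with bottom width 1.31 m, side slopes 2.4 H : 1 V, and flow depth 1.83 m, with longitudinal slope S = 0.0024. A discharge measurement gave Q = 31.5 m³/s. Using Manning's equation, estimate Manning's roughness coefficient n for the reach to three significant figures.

A = (b + z·y)·y = (1.31 + 2.4×1.83)×1.83 = 10.43 m²
P = b + 2y√(1+z²) = 1.31 + 2×1.83×√(1+2.4²) = 10.83 m
R = A/P = 10.43/10.83 = 0.9639 m
n = (1/Q)·A·R^(2/3)·S^(1/2) = (1/31.5) × 10.43 × 0.9758 × 0.04899 = 0.01583

0.0158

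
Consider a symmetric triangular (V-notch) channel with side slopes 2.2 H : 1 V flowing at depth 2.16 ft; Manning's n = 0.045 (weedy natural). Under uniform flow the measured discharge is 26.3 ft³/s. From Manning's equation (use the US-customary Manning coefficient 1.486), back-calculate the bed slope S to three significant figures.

0.00616

A = z·y² = 2.2×2.16² = 10.26 ft²
P = 2y√(1+z²) = 2×2.16×√(1+2.2²) = 10.44 ft
R = A/P = 10.26/10.44 = 0.9832 ft
S = (Q·n / (1.486·A·R^(2/3)))² = (26.3×0.045 / (1.486×10.26×0.9888))² = 0.006158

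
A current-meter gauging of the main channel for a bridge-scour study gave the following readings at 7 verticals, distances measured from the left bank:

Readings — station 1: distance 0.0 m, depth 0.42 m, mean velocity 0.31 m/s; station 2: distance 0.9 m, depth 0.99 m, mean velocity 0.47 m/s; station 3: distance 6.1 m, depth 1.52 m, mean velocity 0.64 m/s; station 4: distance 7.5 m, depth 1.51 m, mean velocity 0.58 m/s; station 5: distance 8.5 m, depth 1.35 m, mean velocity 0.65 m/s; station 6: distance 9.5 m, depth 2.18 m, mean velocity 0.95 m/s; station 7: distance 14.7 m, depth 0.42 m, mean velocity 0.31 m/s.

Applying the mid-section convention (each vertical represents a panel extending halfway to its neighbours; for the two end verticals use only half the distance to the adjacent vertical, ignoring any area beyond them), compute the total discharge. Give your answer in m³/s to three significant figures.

13.4 m³/s

w_1 = (0.9 − 0.0)/2 = 0.45 m; q_1 = 0.31 × 0.42 × 0.45 = 0.05859 m³/s
w_2 = (6.1 − 0.0)/2 = 3.05 m; q_2 = 0.47 × 0.99 × 3.05 = 1.419 m³/s
w_3 = (7.5 − 0.9)/2 = 3.3 m; q_3 = 0.64 × 1.52 × 3.3 = 3.210 m³/s
w_4 = (8.5 − 6.1)/2 = 1.2 m; q_4 = 0.58 × 1.51 × 1.2 = 1.051 m³/s
w_5 = (9.5 − 7.5)/2 = 1 m; q_5 = 0.65 × 1.35 × 1 = 0.8775 m³/s
w_6 = (14.7 − 8.5)/2 = 3.1 m; q_6 = 0.95 × 2.18 × 3.1 = 6.420 m³/s
w_7 = (14.7 − 9.5)/2 = 2.6 m; q_7 = 0.31 × 0.42 × 2.6 = 0.3385 m³/s
Q = Σ qᵢ = 13.38 m³/s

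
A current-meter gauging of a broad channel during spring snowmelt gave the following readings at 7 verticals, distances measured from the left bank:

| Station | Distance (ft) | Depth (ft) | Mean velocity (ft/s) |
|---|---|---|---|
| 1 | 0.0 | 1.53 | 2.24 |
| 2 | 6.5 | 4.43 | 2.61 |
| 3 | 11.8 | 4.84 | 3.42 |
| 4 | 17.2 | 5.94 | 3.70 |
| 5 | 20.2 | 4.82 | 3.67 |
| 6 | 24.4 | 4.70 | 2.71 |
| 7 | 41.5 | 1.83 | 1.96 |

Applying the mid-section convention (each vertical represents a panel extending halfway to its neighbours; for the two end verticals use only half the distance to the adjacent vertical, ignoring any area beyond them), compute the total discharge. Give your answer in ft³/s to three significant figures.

w_1 = (6.5 − 0.0)/2 = 3.25 ft; q_1 = 2.24 × 1.53 × 3.25 = 11.14 ft³/s
w_2 = (11.8 − 0.0)/2 = 5.9 ft; q_2 = 2.61 × 4.43 × 5.9 = 68.22 ft³/s
w_3 = (17.2 − 6.5)/2 = 5.35 ft; q_3 = 3.42 × 4.84 × 5.35 = 88.56 ft³/s
w_4 = (20.2 − 11.8)/2 = 4.2 ft; q_4 = 3.70 × 5.94 × 4.2 = 92.31 ft³/s
w_5 = (24.4 − 17.2)/2 = 3.6 ft; q_5 = 3.67 × 4.82 × 3.6 = 63.68 ft³/s
w_6 = (41.5 − 20.2)/2 = 10.65 ft; q_6 = 2.71 × 4.70 × 10.65 = 135.6 ft³/s
w_7 = (41.5 − 24.4)/2 = 8.55 ft; q_7 = 1.96 × 1.83 × 8.55 = 30.67 ft³/s
Q = Σ qᵢ = 490.2 ft³/s

490 ft³/s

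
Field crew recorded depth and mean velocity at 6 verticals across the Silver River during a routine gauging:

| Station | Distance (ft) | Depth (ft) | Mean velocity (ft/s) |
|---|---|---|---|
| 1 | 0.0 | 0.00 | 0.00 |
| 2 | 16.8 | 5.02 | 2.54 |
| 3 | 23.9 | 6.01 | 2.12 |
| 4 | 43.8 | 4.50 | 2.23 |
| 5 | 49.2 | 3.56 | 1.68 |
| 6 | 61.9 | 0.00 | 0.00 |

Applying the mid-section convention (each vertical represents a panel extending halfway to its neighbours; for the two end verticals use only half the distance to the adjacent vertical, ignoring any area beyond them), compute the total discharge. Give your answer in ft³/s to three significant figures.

505 ft³/s

w_2 = (23.9 − 0.0)/2 = 11.95 ft; q_2 = 2.54 × 5.02 × 11.95 = 152.4 ft³/s
w_3 = (43.8 − 16.8)/2 = 13.5 ft; q_3 = 2.12 × 6.01 × 13.5 = 172.0 ft³/s
w_4 = (49.2 − 23.9)/2 = 12.65 ft; q_4 = 2.23 × 4.50 × 12.65 = 126.9 ft³/s
w_5 = (61.9 − 43.8)/2 = 9.05 ft; q_5 = 1.68 × 3.56 × 9.05 = 54.13 ft³/s
Stations 1, 6 contribute zero (depth or velocity is 0).
Q = Σ qᵢ = 505.4 ft³/s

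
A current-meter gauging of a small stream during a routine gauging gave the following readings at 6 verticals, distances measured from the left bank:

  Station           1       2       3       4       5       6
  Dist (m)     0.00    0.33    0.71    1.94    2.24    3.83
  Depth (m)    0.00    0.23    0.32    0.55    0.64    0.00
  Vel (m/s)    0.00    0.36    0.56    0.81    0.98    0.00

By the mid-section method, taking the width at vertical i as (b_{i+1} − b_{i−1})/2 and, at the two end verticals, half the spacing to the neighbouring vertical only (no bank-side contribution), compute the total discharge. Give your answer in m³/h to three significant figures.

w_2 = (0.71 − 0.00)/2 = 0.355 m; q_2 = 0.36 × 0.23 × 0.355 = 0.02939 m³/s
w_3 = (1.94 − 0.33)/2 = 0.805 m; q_3 = 0.56 × 0.32 × 0.805 = 0.1443 m³/s
w_4 = (2.24 − 0.71)/2 = 0.765 m; q_4 = 0.81 × 0.55 × 0.765 = 0.3408 m³/s
w_5 = (3.83 − 1.94)/2 = 0.945 m; q_5 = 0.98 × 0.64 × 0.945 = 0.5927 m³/s
Stations 1, 6 contribute zero (depth or velocity is 0).
Q = Σ qᵢ = 1.107 m³/s
= 1.107 × 3600 = 3986 m³/h

3990 m³/h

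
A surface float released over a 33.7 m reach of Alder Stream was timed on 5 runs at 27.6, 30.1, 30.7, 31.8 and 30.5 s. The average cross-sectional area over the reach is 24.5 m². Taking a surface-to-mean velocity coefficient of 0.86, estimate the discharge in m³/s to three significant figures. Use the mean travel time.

23.6 m³/s

t̄ = (27.6 + 30.1 + 30.7 + 31.8 + 30.5) / 5 = 30.14 s
v_surface = L / t̄ = 33.7 / 30.14 = 1.118 m/s
v_mean = 0.86 × 1.118 = 0.9616 m/s
Q = A × v_mean = 24.5 × 0.9616 = 23.56 m³/s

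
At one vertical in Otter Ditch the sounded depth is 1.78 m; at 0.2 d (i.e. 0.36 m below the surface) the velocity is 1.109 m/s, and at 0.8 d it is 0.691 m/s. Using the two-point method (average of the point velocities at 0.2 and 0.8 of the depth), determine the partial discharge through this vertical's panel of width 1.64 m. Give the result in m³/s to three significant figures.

2.63 m³/s

v̄ = (1.109 + 0.691) / 2 = 0.9000 m/s
q = v̄ × d × w = 0.9000 × 1.78 × 1.64 = 2.627 m³/s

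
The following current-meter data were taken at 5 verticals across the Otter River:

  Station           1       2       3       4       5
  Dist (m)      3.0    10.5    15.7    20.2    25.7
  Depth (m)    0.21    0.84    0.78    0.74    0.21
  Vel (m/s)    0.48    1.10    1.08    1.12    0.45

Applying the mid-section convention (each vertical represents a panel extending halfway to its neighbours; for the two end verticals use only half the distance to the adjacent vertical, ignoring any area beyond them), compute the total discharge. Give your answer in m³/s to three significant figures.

w_1 = (10.5 − 3.0)/2 = 3.75 m; q_1 = 0.48 × 0.21 × 3.75 = 0.3780 m³/s
w_2 = (15.7 − 3.0)/2 = 6.35 m; q_2 = 1.10 × 0.84 × 6.35 = 5.867 m³/s
w_3 = (20.2 − 10.5)/2 = 4.85 m; q_3 = 1.08 × 0.78 × 4.85 = 4.086 m³/s
w_4 = (25.7 − 15.7)/2 = 5 m; q_4 = 1.12 × 0.74 × 5 = 4.144 m³/s
w_5 = (25.7 − 20.2)/2 = 2.75 m; q_5 = 0.45 × 0.21 × 2.75 = 0.2599 m³/s
Q = Σ qᵢ = 14.73 m³/s

14.7 m³/s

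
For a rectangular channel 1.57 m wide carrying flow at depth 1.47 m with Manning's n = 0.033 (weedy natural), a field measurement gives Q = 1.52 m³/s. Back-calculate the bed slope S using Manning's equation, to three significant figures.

0.00115

A = b·y = 1.57 × 1.47 = 2.308 m²
P = b + 2y = 1.57 + 2×1.47 = 4.510 m
R = A/P = 2.308/4.510 = 0.5117 m
S = (Q·n / (1·A·R^(2/3)))² = (1.52×0.033 / (1×2.308×0.6398))² = 0.001154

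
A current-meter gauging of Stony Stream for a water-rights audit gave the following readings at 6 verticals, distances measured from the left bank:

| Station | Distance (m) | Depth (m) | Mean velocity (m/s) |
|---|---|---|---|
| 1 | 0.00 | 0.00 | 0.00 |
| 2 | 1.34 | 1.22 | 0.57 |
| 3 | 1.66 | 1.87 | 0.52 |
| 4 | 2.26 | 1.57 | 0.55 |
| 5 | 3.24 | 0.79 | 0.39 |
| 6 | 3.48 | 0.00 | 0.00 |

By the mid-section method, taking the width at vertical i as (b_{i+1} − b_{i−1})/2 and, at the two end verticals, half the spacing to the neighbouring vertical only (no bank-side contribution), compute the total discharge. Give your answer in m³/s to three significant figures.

w_2 = (1.66 − 0.00)/2 = 0.83 m; q_2 = 0.57 × 1.22 × 0.83 = 0.5772 m³/s
w_3 = (2.26 − 1.34)/2 = 0.46 m; q_3 = 0.52 × 1.87 × 0.46 = 0.4473 m³/s
w_4 = (3.24 − 1.66)/2 = 0.79 m; q_4 = 0.55 × 1.57 × 0.79 = 0.6822 m³/s
w_5 = (3.48 − 2.26)/2 = 0.61 m; q_5 = 0.39 × 0.79 × 0.61 = 0.1879 m³/s
Stations 1, 6 contribute zero (depth or velocity is 0).
Q = Σ qᵢ = 1.895 m³/s

1.89 m³/s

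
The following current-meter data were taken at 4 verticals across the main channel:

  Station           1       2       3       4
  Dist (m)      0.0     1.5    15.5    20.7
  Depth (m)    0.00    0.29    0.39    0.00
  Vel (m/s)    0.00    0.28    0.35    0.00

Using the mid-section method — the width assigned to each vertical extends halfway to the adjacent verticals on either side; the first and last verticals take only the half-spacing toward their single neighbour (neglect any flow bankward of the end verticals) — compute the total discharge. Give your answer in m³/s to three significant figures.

w_2 = (15.5 − 0.0)/2 = 7.75 m; q_2 = 0.28 × 0.29 × 7.75 = 0.6293 m³/s
w_3 = (20.7 − 1.5)/2 = 9.6 m; q_3 = 0.35 × 0.39 × 9.6 = 1.310 m³/s
Stations 1, 4 contribute zero (depth or velocity is 0).
Q = Σ qᵢ = 1.940 m³/s

1.94 m³/s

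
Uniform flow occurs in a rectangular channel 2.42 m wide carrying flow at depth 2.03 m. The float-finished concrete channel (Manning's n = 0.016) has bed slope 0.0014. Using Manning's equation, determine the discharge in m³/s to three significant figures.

A = b·y = 2.42 × 2.03 = 4.913 m²
P = b + 2y = 2.42 + 2×2.03 = 6.480 m
R = A/P = 4.913/6.480 = 0.7581 m
Q = (1/n)·A·R^(2/3)·S^(1/2) = (1/0.016) × 4.913 × 0.7581^(2/3) × 0.0014^(1/2) = 9.552 m³/s

9.55 m³/s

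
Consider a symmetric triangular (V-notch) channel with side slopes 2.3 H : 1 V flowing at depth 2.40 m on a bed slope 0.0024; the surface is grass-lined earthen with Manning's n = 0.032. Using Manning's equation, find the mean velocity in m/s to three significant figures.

A = z·y² = 2.3×2.40² = 13.25 m²
P = 2y√(1+z²) = 2×2.40×√(1+2.3²) = 12.04 m
R = A/P = 13.25/12.04 = 1.100 m
Q = (1/n)·A·R^(2/3)·S^(1/2) = (1/0.032) × 13.25 × 1.100^(2/3) × 0.0024^(1/2) = 21.62 m³/s
V = Q/A = 21.62/13.25 = 1.632 m/s

1.63 m/s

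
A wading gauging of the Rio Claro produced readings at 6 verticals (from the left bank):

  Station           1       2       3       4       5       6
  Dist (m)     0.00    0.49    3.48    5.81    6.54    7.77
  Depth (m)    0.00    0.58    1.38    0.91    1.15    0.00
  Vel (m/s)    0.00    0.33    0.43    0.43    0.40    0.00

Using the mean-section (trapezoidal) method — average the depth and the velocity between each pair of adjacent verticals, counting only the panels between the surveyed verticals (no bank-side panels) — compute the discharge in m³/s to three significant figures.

2.74 m³/s

Panel 1-2: Δb = 0.49 m, d̄ = (0.00+0.58)/2 = 0.29, v̄ = (0.00+0.33)/2 = 0.165 → q = 0.49×0.29×0.165 = 0.02345 m³/s
Panel 2-3: Δb = 2.99 m, d̄ = (0.58+1.38)/2 = 0.98, v̄ = (0.33+0.43)/2 = 0.38 → q = 2.99×0.98×0.38 = 1.113 m³/s
Panel 3-4: Δb = 2.33 m, d̄ = (1.38+0.91)/2 = 1.145, v̄ = (0.43+0.43)/2 = 0.43 → q = 2.33×1.145×0.43 = 1.147 m³/s
Panel 4-5: Δb = 0.73 m, d̄ = (0.91+1.15)/2 = 1.03, v̄ = (0.43+0.40)/2 = 0.415 → q = 0.73×1.03×0.415 = 0.3120 m³/s
Panel 5-6: Δb = 1.23 m, d̄ = (1.15+0.00)/2 = 0.575, v̄ = (0.40+0.00)/2 = 0.2 → q = 1.23×0.575×0.2 = 0.1415 m³/s
Q = Σ q = 2.738 m³/s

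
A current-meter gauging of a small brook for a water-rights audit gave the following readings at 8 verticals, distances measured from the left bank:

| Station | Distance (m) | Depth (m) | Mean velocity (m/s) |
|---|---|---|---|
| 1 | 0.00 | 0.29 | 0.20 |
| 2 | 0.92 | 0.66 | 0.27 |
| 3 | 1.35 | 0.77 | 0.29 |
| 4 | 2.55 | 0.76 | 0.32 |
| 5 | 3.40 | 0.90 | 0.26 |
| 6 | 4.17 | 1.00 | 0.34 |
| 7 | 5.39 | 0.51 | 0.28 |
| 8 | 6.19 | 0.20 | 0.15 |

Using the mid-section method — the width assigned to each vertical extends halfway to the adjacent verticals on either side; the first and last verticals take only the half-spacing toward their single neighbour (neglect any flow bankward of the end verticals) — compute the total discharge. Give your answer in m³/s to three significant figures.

w_1 = (0.92 − 0.00)/2 = 0.46 m; q_1 = 0.20 × 0.29 × 0.46 = 0.02668 m³/s
w_2 = (1.35 − 0.00)/2 = 0.675 m; q_2 = 0.27 × 0.66 × 0.675 = 0.1203 m³/s
w_3 = (2.55 − 0.92)/2 = 0.815 m; q_3 = 0.29 × 0.77 × 0.815 = 0.1820 m³/s
w_4 = (3.40 − 1.35)/2 = 1.025 m; q_4 = 0.32 × 0.76 × 1.025 = 0.2493 m³/s
w_5 = (4.17 − 2.55)/2 = 0.81 m; q_5 = 0.26 × 0.90 × 0.81 = 0.1895 m³/s
w_6 = (5.39 − 3.40)/2 = 0.995 m; q_6 = 0.34 × 1.00 × 0.995 = 0.3383 m³/s
w_7 = (6.19 − 4.17)/2 = 1.01 m; q_7 = 0.28 × 0.51 × 1.01 = 0.1442 m³/s
w_8 = (6.19 − 5.39)/2 = 0.4 m; q_8 = 0.15 × 0.20 × 0.4 = 0.01200 m³/s
Q = Σ qᵢ = 1.262 m³/s

1.26 m³/s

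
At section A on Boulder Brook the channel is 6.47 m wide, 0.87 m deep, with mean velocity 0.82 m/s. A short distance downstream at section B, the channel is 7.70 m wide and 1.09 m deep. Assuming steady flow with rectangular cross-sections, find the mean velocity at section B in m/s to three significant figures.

Q = A₁V₁ = (6.47×0.87) × 0.82 = 4.616 m³/s
A₂ = 7.70 × 1.09 = 8.393 m²
V₂ = Q/A₂ = 4.616/8.393 = 0.5499 m/s

0.550 m/s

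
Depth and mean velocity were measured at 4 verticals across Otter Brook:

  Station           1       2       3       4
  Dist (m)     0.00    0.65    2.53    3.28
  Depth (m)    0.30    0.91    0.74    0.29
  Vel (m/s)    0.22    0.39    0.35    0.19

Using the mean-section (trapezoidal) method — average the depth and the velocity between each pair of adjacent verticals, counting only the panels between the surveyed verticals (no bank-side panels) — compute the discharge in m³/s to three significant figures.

Panel 1-2: Δb = 0.65 m, d̄ = (0.30+0.91)/2 = 0.605, v̄ = (0.22+0.39)/2 = 0.305 → q = 0.65×0.605×0.305 = 0.1199 m³/s
Panel 2-3: Δb = 1.88 m, d̄ = (0.91+0.74)/2 = 0.825, v̄ = (0.39+0.35)/2 = 0.37 → q = 1.88×0.825×0.37 = 0.5739 m³/s
Panel 3-4: Δb = 0.75 m, d̄ = (0.74+0.29)/2 = 0.515, v̄ = (0.35+0.19)/2 = 0.27 → q = 0.75×0.515×0.27 = 0.1043 m³/s
Q = Σ q = 0.7981 m³/s

0.798 m³/s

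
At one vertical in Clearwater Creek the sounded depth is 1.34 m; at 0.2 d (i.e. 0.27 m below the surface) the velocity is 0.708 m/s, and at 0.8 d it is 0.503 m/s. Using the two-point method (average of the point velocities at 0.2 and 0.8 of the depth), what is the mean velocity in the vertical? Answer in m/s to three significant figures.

0.606 m/s

v̄ = (0.708 + 0.503) / 2 = 0.6055 m/s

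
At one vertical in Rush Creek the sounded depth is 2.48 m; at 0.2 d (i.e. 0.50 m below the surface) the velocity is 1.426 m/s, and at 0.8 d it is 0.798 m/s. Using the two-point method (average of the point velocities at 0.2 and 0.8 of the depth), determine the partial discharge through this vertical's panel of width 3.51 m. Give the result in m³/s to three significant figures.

9.68 m³/s

v̄ = (1.426 + 0.798) / 2 = 1.112 m/s
q = v̄ × d × w = 1.112 × 2.48 × 3.51 = 9.680 m³/s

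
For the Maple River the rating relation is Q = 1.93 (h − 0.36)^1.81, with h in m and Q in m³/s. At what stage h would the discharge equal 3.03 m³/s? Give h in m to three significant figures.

h − h₀ = (Q/C)^(1/b) = (3.03/1.93)^(1/1.81) = 1.283 m
h = 0.36 + 1.283 = 1.643 m

1.64 m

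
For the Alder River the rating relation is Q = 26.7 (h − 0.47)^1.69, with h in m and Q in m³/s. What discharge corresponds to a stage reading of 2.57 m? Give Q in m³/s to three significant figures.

93.6 m³/s

Q = 26.7 × (2.57 − 0.47)^1.69 = 26.7 × 2.1^1.69 = 93.55 m³/s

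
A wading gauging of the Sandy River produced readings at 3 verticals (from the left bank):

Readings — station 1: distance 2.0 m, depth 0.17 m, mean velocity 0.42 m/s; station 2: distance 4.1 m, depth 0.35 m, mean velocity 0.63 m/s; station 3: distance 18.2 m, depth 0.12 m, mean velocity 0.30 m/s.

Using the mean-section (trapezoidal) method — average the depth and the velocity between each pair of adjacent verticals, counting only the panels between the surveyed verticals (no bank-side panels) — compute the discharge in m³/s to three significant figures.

1.83 m³/s

Panel 1-2: Δb = 2.1 m, d̄ = (0.17+0.35)/2 = 0.26, v̄ = (0.42+0.63)/2 = 0.525 → q = 2.1×0.26×0.525 = 0.2867 m³/s
Panel 2-3: Δb = 14.1 m, d̄ = (0.35+0.12)/2 = 0.235, v̄ = (0.63+0.30)/2 = 0.465 → q = 14.1×0.235×0.465 = 1.541 m³/s
Q = Σ q = 1.827 m³/s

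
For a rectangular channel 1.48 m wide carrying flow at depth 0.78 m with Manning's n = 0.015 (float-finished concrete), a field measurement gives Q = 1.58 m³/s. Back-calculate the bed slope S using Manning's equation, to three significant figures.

0.00153

A = b·y = 1.48 × 0.78 = 1.154 m²
P = b + 2y = 1.48 + 2×0.78 = 3.040 m
R = A/P = 1.154/3.040 = 0.3797 m
S = (Q·n / (1·A·R^(2/3)))² = (1.58×0.015 / (1×1.154×0.5244))² = 0.001533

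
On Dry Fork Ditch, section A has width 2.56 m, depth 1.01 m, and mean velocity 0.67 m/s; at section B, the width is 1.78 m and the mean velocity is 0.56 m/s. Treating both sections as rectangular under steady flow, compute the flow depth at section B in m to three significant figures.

Q = A₁V₁ = (2.56×1.01) × 0.67 = 1.732 m³/s
d₂ = Q/(b₂ V₂) = 1.732/(1.78×0.56) = 1.738 m

1.74 m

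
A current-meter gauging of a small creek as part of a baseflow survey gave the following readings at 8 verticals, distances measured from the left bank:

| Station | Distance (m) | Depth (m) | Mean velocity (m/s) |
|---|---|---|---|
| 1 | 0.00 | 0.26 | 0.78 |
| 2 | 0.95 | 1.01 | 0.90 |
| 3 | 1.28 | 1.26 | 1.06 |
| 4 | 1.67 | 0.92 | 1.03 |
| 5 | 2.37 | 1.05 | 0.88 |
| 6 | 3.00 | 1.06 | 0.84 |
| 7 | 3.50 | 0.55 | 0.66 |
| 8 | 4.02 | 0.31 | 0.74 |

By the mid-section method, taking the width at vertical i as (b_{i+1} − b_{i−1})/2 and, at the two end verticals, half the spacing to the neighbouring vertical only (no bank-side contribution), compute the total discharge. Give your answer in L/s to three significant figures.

3040 L/s

w_1 = (0.95 − 0.00)/2 = 0.475 m; q_1 = 0.78 × 0.26 × 0.475 = 0.09633 m³/s
w_2 = (1.28 − 0.00)/2 = 0.64 m; q_2 = 0.90 × 1.01 × 0.64 = 0.5818 m³/s
w_3 = (1.67 − 0.95)/2 = 0.36 m; q_3 = 1.06 × 1.26 × 0.36 = 0.4808 m³/s
w_4 = (2.37 − 1.28)/2 = 0.545 m; q_4 = 1.03 × 0.92 × 0.545 = 0.5164 m³/s
w_5 = (3.00 − 1.67)/2 = 0.665 m; q_5 = 0.88 × 1.05 × 0.665 = 0.6145 m³/s
w_6 = (3.50 − 2.37)/2 = 0.565 m; q_6 = 0.84 × 1.06 × 0.565 = 0.5031 m³/s
w_7 = (4.02 − 3.00)/2 = 0.51 m; q_7 = 0.66 × 0.55 × 0.51 = 0.1851 m³/s
w_8 = (4.02 − 3.50)/2 = 0.26 m; q_8 = 0.74 × 0.31 × 0.26 = 0.05964 m³/s
Q = Σ qᵢ = 3.038 m³/s
= 3.038 × 1000 = 3038 L/s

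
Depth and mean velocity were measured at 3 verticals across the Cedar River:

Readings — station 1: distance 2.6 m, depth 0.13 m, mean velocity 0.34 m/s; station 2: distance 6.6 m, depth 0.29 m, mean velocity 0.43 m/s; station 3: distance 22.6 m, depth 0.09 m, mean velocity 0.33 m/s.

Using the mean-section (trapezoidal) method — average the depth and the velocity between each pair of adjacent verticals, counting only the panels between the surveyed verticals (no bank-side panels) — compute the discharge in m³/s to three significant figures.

Panel 1-2: Δb = 4 m, d̄ = (0.13+0.29)/2 = 0.21, v̄ = (0.34+0.43)/2 = 0.385 → q = 4×0.21×0.385 = 0.3234 m³/s
Panel 2-3: Δb = 16 m, d̄ = (0.29+0.09)/2 = 0.19, v̄ = (0.43+0.33)/2 = 0.38 → q = 16×0.19×0.38 = 1.155 m³/s
Q = Σ q = 1.479 m³/s

1.48 m³/s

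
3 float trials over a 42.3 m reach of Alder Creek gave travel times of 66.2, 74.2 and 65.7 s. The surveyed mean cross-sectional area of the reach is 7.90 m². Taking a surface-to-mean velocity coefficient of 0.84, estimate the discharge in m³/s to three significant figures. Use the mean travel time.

t̄ = (66.2 + 74.2 + 65.7) / 3 = 68.7 s
v_surface = L / t̄ = 42.3 / 68.7 = 0.6157 m/s
v_mean = 0.84 × 0.6157 = 0.5172 m/s
Q = A × v_mean = 7.90 × 0.5172 = 4.086 m³/s

4.09 m³/s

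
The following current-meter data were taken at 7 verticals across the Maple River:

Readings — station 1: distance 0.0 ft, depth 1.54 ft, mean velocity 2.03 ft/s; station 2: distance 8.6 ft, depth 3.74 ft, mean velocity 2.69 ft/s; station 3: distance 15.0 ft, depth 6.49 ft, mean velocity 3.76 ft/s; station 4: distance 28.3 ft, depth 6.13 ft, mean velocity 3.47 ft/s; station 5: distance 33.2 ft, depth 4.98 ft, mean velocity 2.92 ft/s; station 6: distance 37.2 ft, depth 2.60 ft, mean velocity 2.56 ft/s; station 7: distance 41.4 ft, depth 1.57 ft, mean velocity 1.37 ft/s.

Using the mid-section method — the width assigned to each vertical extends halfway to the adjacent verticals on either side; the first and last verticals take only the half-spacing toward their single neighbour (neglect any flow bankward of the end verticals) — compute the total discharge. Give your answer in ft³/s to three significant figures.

619 ft³/s

w_1 = (8.6 − 0.0)/2 = 4.3 ft; q_1 = 2.03 × 1.54 × 4.3 = 13.44 ft³/s
w_2 = (15.0 − 0.0)/2 = 7.5 ft; q_2 = 2.69 × 3.74 × 7.5 = 75.45 ft³/s
w_3 = (28.3 − 8.6)/2 = 9.85 ft; q_3 = 3.76 × 6.49 × 9.85 = 240.4 ft³/s
w_4 = (33.2 − 15.0)/2 = 9.1 ft; q_4 = 3.47 × 6.13 × 9.1 = 193.6 ft³/s
w_5 = (37.2 − 28.3)/2 = 4.45 ft; q_5 = 2.92 × 4.98 × 4.45 = 64.71 ft³/s
w_6 = (41.4 − 33.2)/2 = 4.1 ft; q_6 = 2.56 × 2.60 × 4.1 = 27.29 ft³/s
w_7 = (41.4 − 37.2)/2 = 2.1 ft; q_7 = 1.37 × 1.57 × 2.1 = 4.517 ft³/s
Q = Σ qᵢ = 619.3 ft³/s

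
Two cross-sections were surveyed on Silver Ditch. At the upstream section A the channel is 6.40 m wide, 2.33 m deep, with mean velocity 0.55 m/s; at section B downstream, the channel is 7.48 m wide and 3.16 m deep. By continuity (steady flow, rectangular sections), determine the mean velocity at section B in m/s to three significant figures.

Q = A₁V₁ = (6.40×2.33) × 0.55 = 8.202 m³/s
A₂ = 7.48 × 3.16 = 23.64 m²
V₂ = Q/A₂ = 8.202/23.64 = 0.3470 m/s

0.347 m/s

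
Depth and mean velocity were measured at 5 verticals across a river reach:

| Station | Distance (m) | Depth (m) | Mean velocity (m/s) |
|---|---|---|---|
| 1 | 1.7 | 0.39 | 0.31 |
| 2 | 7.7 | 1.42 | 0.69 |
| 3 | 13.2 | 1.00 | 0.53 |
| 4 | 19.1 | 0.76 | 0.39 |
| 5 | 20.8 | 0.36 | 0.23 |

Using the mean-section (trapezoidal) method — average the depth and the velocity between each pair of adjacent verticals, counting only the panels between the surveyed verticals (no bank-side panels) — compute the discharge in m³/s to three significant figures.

9.46 m³/s

Panel 1-2: Δb = 6 m, d̄ = (0.39+1.42)/2 = 0.905, v̄ = (0.31+0.69)/2 = 0.5 → q = 6×0.905×0.5 = 2.715 m³/s
Panel 2-3: Δb = 5.5 m, d̄ = (1.42+1.00)/2 = 1.21, v̄ = (0.69+0.53)/2 = 0.61 → q = 5.5×1.21×0.61 = 4.060 m³/s
Panel 3-4: Δb = 5.9 m, d̄ = (1.00+0.76)/2 = 0.88, v̄ = (0.53+0.39)/2 = 0.46 → q = 5.9×0.88×0.46 = 2.388 m³/s
Panel 4-5: Δb = 1.7 m, d̄ = (0.76+0.36)/2 = 0.56, v̄ = (0.39+0.23)/2 = 0.31 → q = 1.7×0.56×0.31 = 0.2951 m³/s
Q = Σ q = 9.458 m³/s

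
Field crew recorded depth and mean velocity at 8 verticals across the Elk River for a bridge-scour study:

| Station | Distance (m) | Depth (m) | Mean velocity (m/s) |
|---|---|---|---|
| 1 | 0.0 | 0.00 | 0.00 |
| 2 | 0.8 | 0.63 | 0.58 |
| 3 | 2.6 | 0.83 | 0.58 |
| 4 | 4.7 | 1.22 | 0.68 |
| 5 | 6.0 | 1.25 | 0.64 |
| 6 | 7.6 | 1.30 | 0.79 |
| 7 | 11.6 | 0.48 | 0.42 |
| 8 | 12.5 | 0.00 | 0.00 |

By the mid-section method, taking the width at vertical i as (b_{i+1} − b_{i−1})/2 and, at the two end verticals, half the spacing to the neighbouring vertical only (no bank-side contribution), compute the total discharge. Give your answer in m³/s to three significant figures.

7.35 m³/s

w_2 = (2.6 − 0.0)/2 = 1.3 m; q_2 = 0.58 × 0.63 × 1.3 = 0.4750 m³/s
w_3 = (4.7 − 0.8)/2 = 1.95 m; q_3 = 0.58 × 0.83 × 1.95 = 0.9387 m³/s
w_4 = (6.0 − 2.6)/2 = 1.7 m; q_4 = 0.68 × 1.22 × 1.7 = 1.410 m³/s
w_5 = (7.6 − 4.7)/2 = 1.45 m; q_5 = 0.64 × 1.25 × 1.45 = 1.160 m³/s
w_6 = (11.6 − 6.0)/2 = 2.8 m; q_6 = 0.79 × 1.30 × 2.8 = 2.876 m³/s
w_7 = (12.5 − 7.6)/2 = 2.45 m; q_7 = 0.42 × 0.48 × 2.45 = 0.4939 m³/s
Stations 1, 8 contribute zero (depth or velocity is 0).
Q = Σ qᵢ = 7.354 m³/s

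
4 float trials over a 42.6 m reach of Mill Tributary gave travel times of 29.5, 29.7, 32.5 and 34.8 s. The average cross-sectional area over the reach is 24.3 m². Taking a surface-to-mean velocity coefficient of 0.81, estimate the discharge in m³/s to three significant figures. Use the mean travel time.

26.5 m³/s

t̄ = (29.5 + 29.7 + 32.5 + 34.8) / 4 = 31.625 s
v_surface = L / t̄ = 42.6 / 31.625 = 1.347 m/s
v_mean = 0.81 × 1.347 = 1.091 m/s
Q = A × v_mean = 24.3 × 1.091 = 26.51 m³/s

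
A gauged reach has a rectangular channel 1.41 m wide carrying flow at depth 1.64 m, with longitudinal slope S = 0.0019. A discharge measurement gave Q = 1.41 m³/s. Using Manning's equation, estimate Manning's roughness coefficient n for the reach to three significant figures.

0.0446

A = b·y = 1.41 × 1.64 = 2.312 m²
P = b + 2y = 1.41 + 2×1.64 = 4.690 m
R = A/P = 2.312/4.690 = 0.4930 m
n = (1/Q)·A·R^(2/3)·S^(1/2) = (1/1.41) × 2.312 × 0.6241 × 0.04359 = 0.04461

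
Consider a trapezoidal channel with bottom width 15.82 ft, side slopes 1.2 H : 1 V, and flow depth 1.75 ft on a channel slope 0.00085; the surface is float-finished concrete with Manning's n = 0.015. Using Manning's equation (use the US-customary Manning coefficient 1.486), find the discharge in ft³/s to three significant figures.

117 ft³/s

A = (b + z·y)·y = (15.82 + 1.2×1.75)×1.75 = 31.36 ft²
P = b + 2y√(1+z²) = 15.82 + 2×1.75×√(1+1.2²) = 21.29 ft
R = A/P = 31.36/21.29 = 1.473 ft
Q = (1.486/n)·A·R^(2/3)·S^(1/2) = (1.486/0.015) × 31.36 × 1.473^(2/3) × 0.00085^(1/2) = 117.3 ft³/s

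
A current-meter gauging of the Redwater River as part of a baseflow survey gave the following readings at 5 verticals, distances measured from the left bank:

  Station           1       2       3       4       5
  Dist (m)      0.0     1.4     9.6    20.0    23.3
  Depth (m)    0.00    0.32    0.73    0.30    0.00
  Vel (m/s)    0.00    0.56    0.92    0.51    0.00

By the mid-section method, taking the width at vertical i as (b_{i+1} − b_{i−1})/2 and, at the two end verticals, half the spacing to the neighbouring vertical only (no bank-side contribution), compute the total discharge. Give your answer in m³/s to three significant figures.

8.15 m³/s

w_2 = (9.6 − 0.0)/2 = 4.8 m; q_2 = 0.56 × 0.32 × 4.8 = 0.8602 m³/s
w_3 = (20.0 − 1.4)/2 = 9.3 m; q_3 = 0.92 × 0.73 × 9.3 = 6.246 m³/s
w_4 = (23.3 − 9.6)/2 = 6.85 m; q_4 = 0.51 × 0.30 × 6.85 = 1.048 m³/s
Stations 1, 5 contribute zero (depth or velocity is 0).
Q = Σ qᵢ = 8.154 m³/s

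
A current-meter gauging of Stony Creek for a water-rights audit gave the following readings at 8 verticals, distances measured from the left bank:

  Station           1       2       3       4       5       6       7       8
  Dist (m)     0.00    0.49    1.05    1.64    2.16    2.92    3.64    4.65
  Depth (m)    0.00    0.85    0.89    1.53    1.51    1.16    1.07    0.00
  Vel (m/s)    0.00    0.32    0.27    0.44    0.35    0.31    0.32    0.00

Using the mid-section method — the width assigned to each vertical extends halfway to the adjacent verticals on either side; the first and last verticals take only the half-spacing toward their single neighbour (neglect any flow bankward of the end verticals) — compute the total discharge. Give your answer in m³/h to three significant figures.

5600 m³/h

w_2 = (1.05 − 0.00)/2 = 0.525 m; q_2 = 0.32 × 0.85 × 0.525 = 0.1428 m³/s
w_3 = (1.64 − 0.49)/2 = 0.575 m; q_3 = 0.27 × 0.89 × 0.575 = 0.1382 m³/s
w_4 = (2.16 − 1.05)/2 = 0.555 m; q_4 = 0.44 × 1.53 × 0.555 = 0.3736 m³/s
w_5 = (2.92 − 1.64)/2 = 0.64 m; q_5 = 0.35 × 1.51 × 0.64 = 0.3382 m³/s
w_6 = (3.64 − 2.16)/2 = 0.74 m; q_6 = 0.31 × 1.16 × 0.74 = 0.2661 m³/s
w_7 = (4.65 − 2.92)/2 = 0.865 m; q_7 = 0.32 × 1.07 × 0.865 = 0.2962 m³/s
Stations 1, 8 contribute zero (depth or velocity is 0).
Q = Σ qᵢ = 1.555 m³/s
= 1.555 × 3600 = 5598 m³/h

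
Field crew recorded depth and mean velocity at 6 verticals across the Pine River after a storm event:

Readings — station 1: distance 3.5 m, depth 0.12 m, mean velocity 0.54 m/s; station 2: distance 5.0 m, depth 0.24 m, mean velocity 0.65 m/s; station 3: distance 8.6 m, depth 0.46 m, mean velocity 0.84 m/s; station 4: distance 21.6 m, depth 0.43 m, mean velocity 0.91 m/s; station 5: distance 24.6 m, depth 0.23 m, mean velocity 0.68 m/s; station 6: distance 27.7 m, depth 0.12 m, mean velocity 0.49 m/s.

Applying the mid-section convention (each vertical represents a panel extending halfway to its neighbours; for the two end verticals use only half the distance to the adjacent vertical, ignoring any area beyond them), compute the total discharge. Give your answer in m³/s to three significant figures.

7.35 m³/s

w_1 = (5.0 − 3.5)/2 = 0.75 m; q_1 = 0.54 × 0.12 × 0.75 = 0.04860 m³/s
w_2 = (8.6 − 3.5)/2 = 2.55 m; q_2 = 0.65 × 0.24 × 2.55 = 0.3978 m³/s
w_3 = (21.6 − 5.0)/2 = 8.3 m; q_3 = 0.84 × 0.46 × 8.3 = 3.207 m³/s
w_4 = (24.6 − 8.6)/2 = 8 m; q_4 = 0.91 × 0.43 × 8 = 3.130 m³/s
w_5 = (27.7 − 21.6)/2 = 3.05 m; q_5 = 0.68 × 0.23 × 3.05 = 0.4770 m³/s
w_6 = (27.7 − 24.6)/2 = 1.55 m; q_6 = 0.49 × 0.12 × 1.55 = 0.09114 m³/s
Q = Σ qᵢ = 7.352 m³/s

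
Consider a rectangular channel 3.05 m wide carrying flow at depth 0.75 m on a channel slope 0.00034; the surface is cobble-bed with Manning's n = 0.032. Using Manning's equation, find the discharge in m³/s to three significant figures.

0.833 m³/s

A = b·y = 3.05 × 0.75 = 2.288 m²
P = b + 2y = 3.05 + 2×0.75 = 4.550 m
R = A/P = 2.288/4.550 = 0.5027 m
Q = (1/n)·A·R^(2/3)·S^(1/2) = (1/0.032) × 2.288 × 0.5027^(2/3) × 0.00034^(1/2) = 0.8334 m³/s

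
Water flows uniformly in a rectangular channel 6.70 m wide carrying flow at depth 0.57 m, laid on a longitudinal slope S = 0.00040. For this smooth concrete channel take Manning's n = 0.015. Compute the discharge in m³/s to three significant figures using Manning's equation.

A = b·y = 6.70 × 0.57 = 3.819 m²
P = b + 2y = 6.70 + 2×0.57 = 7.840 m
R = A/P = 3.819/7.840 = 0.4871 m
Q = (1/n)·A·R^(2/3)·S^(1/2) = (1/0.015) × 3.819 × 0.4871^(2/3) × 0.00040^(1/2) = 3.152 m³/s

3.15 m³/s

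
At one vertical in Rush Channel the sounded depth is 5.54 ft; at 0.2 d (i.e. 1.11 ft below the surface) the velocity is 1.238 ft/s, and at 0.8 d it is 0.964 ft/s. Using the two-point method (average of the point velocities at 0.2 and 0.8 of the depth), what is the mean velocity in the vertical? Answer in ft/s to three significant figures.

v̄ = (1.238 + 0.964) / 2 = 1.101 ft/s

1.10 ft/s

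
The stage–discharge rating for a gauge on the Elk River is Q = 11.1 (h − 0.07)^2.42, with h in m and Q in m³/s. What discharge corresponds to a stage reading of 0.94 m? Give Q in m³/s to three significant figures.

Q = 11.1 × (0.94 − 0.07)^2.42 = 11.1 × 0.87^2.42 = 7.924 m³/s

7.92 m³/s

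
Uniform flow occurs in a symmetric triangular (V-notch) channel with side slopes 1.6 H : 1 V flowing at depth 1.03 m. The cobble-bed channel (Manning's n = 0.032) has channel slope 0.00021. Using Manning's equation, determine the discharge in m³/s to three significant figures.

0.442 m³/s

A = z·y² = 1.6×1.03² = 1.697 m²
P = 2y√(1+z²) = 2×1.03×√(1+1.6²) = 3.887 m
R = A/P = 1.697/3.887 = 0.4367 m
Q = (1/n)·A·R^(2/3)·S^(1/2) = (1/0.032) × 1.697 × 0.4367^(2/3) × 0.00021^(1/2) = 0.4425 m³/s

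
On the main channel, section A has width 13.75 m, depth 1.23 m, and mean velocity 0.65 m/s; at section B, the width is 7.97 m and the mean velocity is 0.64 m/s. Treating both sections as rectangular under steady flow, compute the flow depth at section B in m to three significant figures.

2.16 m

Q = A₁V₁ = (13.75×1.23) × 0.65 = 10.99 m³/s
d₂ = Q/(b₂ V₂) = 10.99/(7.97×0.64) = 2.155 m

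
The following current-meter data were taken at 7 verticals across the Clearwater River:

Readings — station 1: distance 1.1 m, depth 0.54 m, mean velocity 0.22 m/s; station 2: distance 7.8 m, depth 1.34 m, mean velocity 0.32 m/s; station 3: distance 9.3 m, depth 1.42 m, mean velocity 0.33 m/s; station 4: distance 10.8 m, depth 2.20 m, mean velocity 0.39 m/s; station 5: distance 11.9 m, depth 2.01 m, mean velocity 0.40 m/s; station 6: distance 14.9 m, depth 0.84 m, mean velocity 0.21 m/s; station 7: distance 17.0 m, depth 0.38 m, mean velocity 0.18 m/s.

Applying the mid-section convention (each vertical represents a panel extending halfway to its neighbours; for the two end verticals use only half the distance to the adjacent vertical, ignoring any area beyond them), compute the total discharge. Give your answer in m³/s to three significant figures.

w_1 = (7.8 − 1.1)/2 = 3.35 m; q_1 = 0.22 × 0.54 × 3.35 = 0.3980 m³/s
w_2 = (9.3 − 1.1)/2 = 4.1 m; q_2 = 0.32 × 1.34 × 4.1 = 1.758 m³/s
w_3 = (10.8 − 7.8)/2 = 1.5 m; q_3 = 0.33 × 1.42 × 1.5 = 0.7029 m³/s
w_4 = (11.9 − 9.3)/2 = 1.3 m; q_4 = 0.39 × 2.20 × 1.3 = 1.115 m³/s
w_5 = (14.9 − 10.8)/2 = 2.05 m; q_5 = 0.40 × 2.01 × 2.05 = 1.648 m³/s
w_6 = (17.0 − 11.9)/2 = 2.55 m; q_6 = 0.21 × 0.84 × 2.55 = 0.4498 m³/s
w_7 = (17.0 − 14.9)/2 = 1.05 m; q_7 = 0.18 × 0.38 × 1.05 = 0.07182 m³/s
Q = Σ qᵢ = 6.144 m³/s

6.14 m³/s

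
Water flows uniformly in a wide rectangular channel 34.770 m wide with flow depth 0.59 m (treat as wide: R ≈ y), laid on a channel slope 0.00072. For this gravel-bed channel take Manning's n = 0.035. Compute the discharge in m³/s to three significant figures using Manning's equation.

A = b·y = 34.770 × 0.59 = 20.51 m²
Wide channel: R ≈ y = 0.59 m
Q = (1/n)·A·R^(2/3)·S^(1/2) = (1/0.035) × 20.51 × 0.5900^(2/3) × 0.00072^(1/2) = 11.06 m³/s

11.1 m³/s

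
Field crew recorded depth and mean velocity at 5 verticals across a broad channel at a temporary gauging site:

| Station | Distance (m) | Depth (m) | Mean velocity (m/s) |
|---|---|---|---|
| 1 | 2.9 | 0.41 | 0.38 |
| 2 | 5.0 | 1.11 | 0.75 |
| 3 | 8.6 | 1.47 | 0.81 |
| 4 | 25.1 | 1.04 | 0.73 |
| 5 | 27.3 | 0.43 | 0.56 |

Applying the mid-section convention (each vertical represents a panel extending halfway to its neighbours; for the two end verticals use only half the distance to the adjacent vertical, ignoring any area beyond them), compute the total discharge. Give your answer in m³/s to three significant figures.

21.9 m³/s

w_1 = (5.0 − 2.9)/2 = 1.05 m; q_1 = 0.38 × 0.41 × 1.05 = 0.1636 m³/s
w_2 = (8.6 − 2.9)/2 = 2.85 m; q_2 = 0.75 × 1.11 × 2.85 = 2.373 m³/s
w_3 = (25.1 − 5.0)/2 = 10.05 m; q_3 = 0.81 × 1.47 × 10.05 = 11.97 m³/s
w_4 = (27.3 − 8.6)/2 = 9.35 m; q_4 = 0.73 × 1.04 × 9.35 = 7.099 m³/s
w_5 = (27.3 − 25.1)/2 = 1.1 m; q_5 = 0.56 × 0.43 × 1.1 = 0.2649 m³/s
Q = Σ qᵢ = 21.87 m³/s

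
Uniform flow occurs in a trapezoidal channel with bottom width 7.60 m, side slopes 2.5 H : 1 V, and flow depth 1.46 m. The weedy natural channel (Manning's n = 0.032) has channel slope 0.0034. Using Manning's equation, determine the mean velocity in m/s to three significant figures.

1.90 m/s

A = (b + z·y)·y = (7.60 + 2.5×1.46)×1.46 = 16.43 m²
P = b + 2y√(1+z²) = 7.60 + 2×1.46×√(1+2.5²) = 15.46 m
R = A/P = 16.43/15.46 = 1.062 m
Q = (1/n)·A·R^(2/3)·S^(1/2) = (1/0.032) × 16.43 × 1.062^(2/3) × 0.0034^(1/2) = 31.16 m³/s
V = Q/A = 31.16/16.43 = 1.897 m/s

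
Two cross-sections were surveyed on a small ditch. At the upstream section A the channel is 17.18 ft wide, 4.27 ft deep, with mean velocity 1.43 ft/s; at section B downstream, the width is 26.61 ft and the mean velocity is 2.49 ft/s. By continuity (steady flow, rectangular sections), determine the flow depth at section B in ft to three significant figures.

1.58 ft

Q = A₁V₁ = (17.18×4.27) × 1.43 = 104.9 ft³/s
d₂ = Q/(b₂ V₂) = 104.9/(26.61×2.49) = 1.583 ft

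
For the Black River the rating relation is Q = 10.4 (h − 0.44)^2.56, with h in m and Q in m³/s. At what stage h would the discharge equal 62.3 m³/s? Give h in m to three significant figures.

h − h₀ = (Q/C)^(1/b) = (62.3/10.4)^(1/2.56) = 2.012 m
h = 0.44 + 2.012 = 2.452 m

2.45 m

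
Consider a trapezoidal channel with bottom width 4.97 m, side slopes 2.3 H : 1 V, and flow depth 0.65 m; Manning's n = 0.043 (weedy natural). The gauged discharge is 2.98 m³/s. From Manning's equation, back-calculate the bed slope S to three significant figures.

A = (b + z·y)·y = (4.97 + 2.3×0.65)×0.65 = 4.202 m²
P = b + 2y√(1+z²) = 4.97 + 2×0.65×√(1+2.3²) = 8.230 m
R = A/P = 4.202/8.230 = 0.5106 m
S = (Q·n / (1·A·R^(2/3)))² = (2.98×0.043 / (1×4.202×0.6388))² = 0.002279

0.00228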